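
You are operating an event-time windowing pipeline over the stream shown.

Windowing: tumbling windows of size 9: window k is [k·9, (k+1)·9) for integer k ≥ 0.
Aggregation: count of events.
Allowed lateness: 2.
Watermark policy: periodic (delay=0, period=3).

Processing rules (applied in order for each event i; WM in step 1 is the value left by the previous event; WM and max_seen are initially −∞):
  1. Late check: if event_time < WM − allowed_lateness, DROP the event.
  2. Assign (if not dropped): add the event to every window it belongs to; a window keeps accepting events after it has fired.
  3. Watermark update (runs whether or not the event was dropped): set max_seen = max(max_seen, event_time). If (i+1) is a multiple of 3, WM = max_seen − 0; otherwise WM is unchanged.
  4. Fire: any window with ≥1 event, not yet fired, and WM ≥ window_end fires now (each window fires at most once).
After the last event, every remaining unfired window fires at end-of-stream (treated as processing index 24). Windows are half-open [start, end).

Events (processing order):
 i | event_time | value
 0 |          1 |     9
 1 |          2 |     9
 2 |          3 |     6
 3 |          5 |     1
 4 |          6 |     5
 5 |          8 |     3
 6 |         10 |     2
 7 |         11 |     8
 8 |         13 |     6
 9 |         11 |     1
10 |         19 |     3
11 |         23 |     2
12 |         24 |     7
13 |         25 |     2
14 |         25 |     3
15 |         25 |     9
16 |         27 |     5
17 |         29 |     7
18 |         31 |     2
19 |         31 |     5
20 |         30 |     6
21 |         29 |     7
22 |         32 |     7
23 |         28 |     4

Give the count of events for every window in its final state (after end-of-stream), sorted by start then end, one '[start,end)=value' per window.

i=0 t=1 v=9: → [0,9); WM=−∞
i=1 t=2 v=9: → [0,9); WM=−∞
i=2 t=3 v=6: → [0,9); WM=3
i=3 t=5 v=1: → [0,9); WM=3
i=4 t=6 v=5: → [0,9); WM=3
i=5 t=8 v=3: → [0,9); WM=8
i=6 t=10 v=2: → [9,18); WM=8
i=7 t=11 v=8: → [9,18); WM=8
i=8 t=13 v=6: → [9,18); WM=13; [0,9) fires=6
i=9 t=11 v=1: → [9,18); WM=13
i=10 t=19 v=3: → [18,27); WM=13
i=11 t=23 v=2: → [18,27); WM=23; [9,18) fires=4
i=12 t=24 v=7: → [18,27); WM=23
i=13 t=25 v=2: → [18,27); WM=23
i=14 t=25 v=3: → [18,27); WM=25
i=15 t=25 v=9: → [18,27); WM=25
i=16 t=27 v=5: → [27,36); WM=25
i=17 t=29 v=7: → [27,36); WM=29; [18,27) fires=6
i=18 t=31 v=2: → [27,36); WM=29
i=19 t=31 v=5: → [27,36); WM=29
i=20 t=30 v=6: → [27,36); WM=31
i=21 t=29 v=7: → [27,36); WM=31
i=22 t=32 v=7: → [27,36); WM=31
i=23 t=28 v=4: DROP (t<31-2); WM=32

[0,9)=6 [9,18)=4 [18,27)=6 [27,36)=7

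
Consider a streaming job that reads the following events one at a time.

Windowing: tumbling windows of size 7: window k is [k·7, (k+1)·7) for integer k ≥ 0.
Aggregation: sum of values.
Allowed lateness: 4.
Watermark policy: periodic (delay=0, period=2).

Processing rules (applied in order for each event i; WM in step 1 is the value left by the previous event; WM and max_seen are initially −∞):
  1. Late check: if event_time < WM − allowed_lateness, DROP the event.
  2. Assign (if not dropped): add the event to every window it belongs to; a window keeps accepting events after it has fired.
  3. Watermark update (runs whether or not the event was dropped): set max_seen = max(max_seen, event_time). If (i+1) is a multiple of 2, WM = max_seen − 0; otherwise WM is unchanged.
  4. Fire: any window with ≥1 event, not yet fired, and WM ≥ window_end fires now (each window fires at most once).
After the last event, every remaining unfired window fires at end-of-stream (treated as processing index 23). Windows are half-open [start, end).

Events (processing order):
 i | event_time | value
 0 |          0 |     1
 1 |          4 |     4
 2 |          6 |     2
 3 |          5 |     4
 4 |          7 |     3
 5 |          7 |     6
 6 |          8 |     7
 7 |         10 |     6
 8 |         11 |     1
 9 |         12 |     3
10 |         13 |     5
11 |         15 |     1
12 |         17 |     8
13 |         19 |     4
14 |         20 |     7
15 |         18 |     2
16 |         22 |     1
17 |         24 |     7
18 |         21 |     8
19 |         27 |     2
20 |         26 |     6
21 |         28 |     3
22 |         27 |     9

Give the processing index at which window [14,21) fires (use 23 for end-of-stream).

17

i=0 t=0 v=1: → [0,7); WM=−∞
i=1 t=4 v=4: → [0,7); WM=4
i=2 t=6 v=2: → [0,7); WM=4
i=3 t=5 v=4: → [0,7); WM=6
i=4 t=7 v=3: → [7,14); WM=6
i=5 t=7 v=6: → [7,14); WM=7; [0,7) fires=11
i=6 t=8 v=7: → [7,14); WM=7
i=7 t=10 v=6: → [7,14); WM=10
i=8 t=11 v=1: → [7,14); WM=10
i=9 t=12 v=3: → [7,14); WM=12
i=10 t=13 v=5: → [7,14); WM=12
i=11 t=15 v=1: → [14,21); WM=15; [7,14) fires=31
i=12 t=17 v=8: → [14,21); WM=15
i=13 t=19 v=4: → [14,21); WM=19
i=14 t=20 v=7: → [14,21); WM=19
i=15 t=18 v=2: → [14,21); WM=20
i=16 t=22 v=1: → [21,28); WM=20
i=17 t=24 v=7: → [21,28); WM=24; [14,21) fires=22
i=18 t=21 v=8: → [21,28); WM=24
i=19 t=27 v=2: → [21,28); WM=27
i=20 t=26 v=6: → [21,28); WM=27
i=21 t=28 v=3: → [28,35); WM=28; [21,28) fires=24
i=22 t=27 v=9: → [21,28); WM=28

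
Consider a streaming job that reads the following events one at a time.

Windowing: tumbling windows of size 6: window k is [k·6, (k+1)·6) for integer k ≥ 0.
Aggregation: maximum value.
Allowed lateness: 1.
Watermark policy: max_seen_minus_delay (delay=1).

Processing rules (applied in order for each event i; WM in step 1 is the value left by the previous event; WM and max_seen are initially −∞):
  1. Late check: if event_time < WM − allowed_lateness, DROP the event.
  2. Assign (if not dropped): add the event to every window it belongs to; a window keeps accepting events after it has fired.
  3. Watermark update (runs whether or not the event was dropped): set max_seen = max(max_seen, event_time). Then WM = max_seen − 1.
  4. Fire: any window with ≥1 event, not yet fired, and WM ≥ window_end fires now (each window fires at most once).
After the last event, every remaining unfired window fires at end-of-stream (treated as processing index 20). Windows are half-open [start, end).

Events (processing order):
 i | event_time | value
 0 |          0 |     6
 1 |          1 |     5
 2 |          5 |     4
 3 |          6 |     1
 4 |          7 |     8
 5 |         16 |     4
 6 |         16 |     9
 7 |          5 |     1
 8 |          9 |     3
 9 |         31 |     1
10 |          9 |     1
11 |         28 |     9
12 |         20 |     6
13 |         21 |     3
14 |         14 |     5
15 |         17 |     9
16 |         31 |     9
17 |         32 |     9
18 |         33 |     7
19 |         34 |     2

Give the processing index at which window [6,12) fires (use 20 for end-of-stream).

i=0 t=0 v=6: → [0,6); WM=-1
i=1 t=1 v=5: → [0,6); WM=0
i=2 t=5 v=4: → [0,6); WM=4
i=3 t=6 v=1: → [6,12); WM=5
i=4 t=7 v=8: → [6,12); WM=6; [0,6) fires=6
i=5 t=16 v=4: → [12,18); WM=15; [6,12) fires=8
i=6 t=16 v=9: → [12,18); WM=15
i=7 t=5 v=1: DROP (t<15-1); WM=15
i=8 t=9 v=3: DROP (t<15-1); WM=15
i=9 t=31 v=1: → [30,36); WM=30; [12,18) fires=9
i=10 t=9 v=1: DROP (t<30-1); WM=30
i=11 t=28 v=9: DROP (t<30-1); WM=30
i=12 t=20 v=6: DROP (t<30-1); WM=30
i=13 t=21 v=3: DROP (t<30-1); WM=30
i=14 t=14 v=5: DROP (t<30-1); WM=30
i=15 t=17 v=9: DROP (t<30-1); WM=30
i=16 t=31 v=9: → [30,36); WM=30
i=17 t=32 v=9: → [30,36); WM=31
i=18 t=33 v=7: → [30,36); WM=32
i=19 t=34 v=2: → [30,36); WM=33

5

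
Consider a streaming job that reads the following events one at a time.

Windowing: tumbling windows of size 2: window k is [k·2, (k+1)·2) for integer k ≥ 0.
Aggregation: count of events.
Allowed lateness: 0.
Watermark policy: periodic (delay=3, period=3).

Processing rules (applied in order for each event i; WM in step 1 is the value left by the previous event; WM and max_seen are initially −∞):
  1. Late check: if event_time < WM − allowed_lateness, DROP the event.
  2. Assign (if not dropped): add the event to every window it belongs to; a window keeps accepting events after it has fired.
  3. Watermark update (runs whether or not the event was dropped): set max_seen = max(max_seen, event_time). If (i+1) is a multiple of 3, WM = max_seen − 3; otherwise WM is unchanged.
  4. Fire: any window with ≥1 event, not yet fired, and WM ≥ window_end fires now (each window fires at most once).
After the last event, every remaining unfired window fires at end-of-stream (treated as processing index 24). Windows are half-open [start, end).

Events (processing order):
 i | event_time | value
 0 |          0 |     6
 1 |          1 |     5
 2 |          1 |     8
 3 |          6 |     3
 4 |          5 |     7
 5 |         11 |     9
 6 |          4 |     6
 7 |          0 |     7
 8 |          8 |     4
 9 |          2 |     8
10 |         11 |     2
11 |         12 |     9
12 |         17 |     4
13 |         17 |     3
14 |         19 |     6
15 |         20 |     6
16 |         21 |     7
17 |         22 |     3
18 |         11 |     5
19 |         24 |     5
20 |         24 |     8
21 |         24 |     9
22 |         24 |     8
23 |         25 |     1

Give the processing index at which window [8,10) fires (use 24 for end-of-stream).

i=0 t=0 v=6: → [0,2); WM=−∞
i=1 t=1 v=5: → [0,2); WM=−∞
i=2 t=1 v=8: → [0,2); WM=-2
i=3 t=6 v=3: → [6,8); WM=-2
i=4 t=5 v=7: → [4,6); WM=-2
i=5 t=11 v=9: → [10,12); WM=8; [0,2) fires=3 [4,6) fires=1 [6,8) fires=1
i=6 t=4 v=6: DROP (t<8-0); WM=8
i=7 t=0 v=7: DROP (t<8-0); WM=8
i=8 t=8 v=4: → [8,10); WM=8
i=9 t=2 v=8: DROP (t<8-0); WM=8
i=10 t=11 v=2: → [10,12); WM=8
i=11 t=12 v=9: → [12,14); WM=9
i=12 t=17 v=4: → [16,18); WM=9
i=13 t=17 v=3: → [16,18); WM=9
i=14 t=19 v=6: → [18,20); WM=16; [8,10) fires=1 [10,12) fires=2 [12,14) fires=1
i=15 t=20 v=6: → [20,22); WM=16
i=16 t=21 v=7: → [20,22); WM=16
i=17 t=22 v=3: → [22,24); WM=19; [16,18) fires=2
i=18 t=11 v=5: DROP (t<19-0); WM=19
i=19 t=24 v=5: → [24,26); WM=19
i=20 t=24 v=8: → [24,26); WM=21; [18,20) fires=1
i=21 t=24 v=9: → [24,26); WM=21
i=22 t=24 v=8: → [24,26); WM=21
i=23 t=25 v=1: → [24,26); WM=22; [20,22) fires=2

14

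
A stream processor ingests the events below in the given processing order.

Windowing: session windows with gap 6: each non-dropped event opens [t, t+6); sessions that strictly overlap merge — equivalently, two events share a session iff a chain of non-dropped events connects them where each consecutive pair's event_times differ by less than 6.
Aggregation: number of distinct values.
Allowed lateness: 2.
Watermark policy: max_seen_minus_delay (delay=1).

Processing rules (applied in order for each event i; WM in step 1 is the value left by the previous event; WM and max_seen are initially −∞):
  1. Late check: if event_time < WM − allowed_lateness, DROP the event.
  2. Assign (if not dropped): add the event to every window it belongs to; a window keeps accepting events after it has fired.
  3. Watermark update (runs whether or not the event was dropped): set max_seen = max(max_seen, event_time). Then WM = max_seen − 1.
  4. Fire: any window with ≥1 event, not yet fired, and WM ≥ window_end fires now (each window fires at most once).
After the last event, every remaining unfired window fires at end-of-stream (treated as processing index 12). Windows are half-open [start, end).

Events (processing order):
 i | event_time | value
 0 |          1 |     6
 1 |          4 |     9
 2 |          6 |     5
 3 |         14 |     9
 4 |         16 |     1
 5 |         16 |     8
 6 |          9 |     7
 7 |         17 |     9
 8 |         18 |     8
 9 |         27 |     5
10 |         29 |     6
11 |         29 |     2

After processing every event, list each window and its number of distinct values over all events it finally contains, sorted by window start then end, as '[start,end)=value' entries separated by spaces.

i=0 t=1 v=6: → [1,7); WM=0
i=1 t=4 v=9: → [1,10); WM=3
i=2 t=6 v=5: → [1,12); WM=5
i=3 t=14 v=9: → [14,20); WM=13
i=4 t=16 v=1: → [14,22); WM=15
i=5 t=16 v=8: → [14,22); WM=15
i=6 t=9 v=7: DROP (t<15-2); WM=15
i=7 t=17 v=9: → [14,23); WM=16
i=8 t=18 v=8: → [14,24); WM=17
i=9 t=27 v=5: → [27,33); WM=26
i=10 t=29 v=6: → [27,35); WM=28
i=11 t=29 v=2: → [27,35); WM=28

[1,12)=3 [14,24)=3 [27,35)=3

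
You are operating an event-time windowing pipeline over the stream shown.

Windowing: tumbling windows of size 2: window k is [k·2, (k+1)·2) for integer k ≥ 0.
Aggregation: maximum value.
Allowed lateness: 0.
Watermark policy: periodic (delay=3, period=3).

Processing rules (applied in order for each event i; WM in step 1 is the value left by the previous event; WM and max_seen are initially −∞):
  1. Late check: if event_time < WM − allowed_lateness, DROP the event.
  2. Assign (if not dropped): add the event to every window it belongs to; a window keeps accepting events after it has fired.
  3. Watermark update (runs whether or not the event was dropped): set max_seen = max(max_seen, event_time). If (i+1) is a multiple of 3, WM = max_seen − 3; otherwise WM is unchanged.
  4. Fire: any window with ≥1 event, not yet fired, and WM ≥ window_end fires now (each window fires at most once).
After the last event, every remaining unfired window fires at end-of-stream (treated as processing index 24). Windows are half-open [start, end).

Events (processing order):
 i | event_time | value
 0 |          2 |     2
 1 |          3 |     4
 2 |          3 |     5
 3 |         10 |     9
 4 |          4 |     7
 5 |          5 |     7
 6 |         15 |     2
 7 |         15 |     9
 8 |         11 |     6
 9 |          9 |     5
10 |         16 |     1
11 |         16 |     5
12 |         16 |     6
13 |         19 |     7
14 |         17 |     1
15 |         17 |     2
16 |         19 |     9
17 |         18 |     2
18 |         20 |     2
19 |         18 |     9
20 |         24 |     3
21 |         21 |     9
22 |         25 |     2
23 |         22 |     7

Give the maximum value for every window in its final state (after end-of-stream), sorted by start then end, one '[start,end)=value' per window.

[2,4)=5 [4,6)=7 [10,12)=9 [14,16)=9 [16,18)=6 [18,20)=9 [20,22)=9 [22,24)=7 [24,26)=3

i=0 t=2 v=2: → [2,4); WM=−∞
i=1 t=3 v=4: → [2,4); WM=−∞
i=2 t=3 v=5: → [2,4); WM=0
i=3 t=10 v=9: → [10,12); WM=0
i=4 t=4 v=7: → [4,6); WM=0
i=5 t=5 v=7: → [4,6); WM=7; [2,4) fires=5 [4,6) fires=7
i=6 t=15 v=2: → [14,16); WM=7
i=7 t=15 v=9: → [14,16); WM=7
i=8 t=11 v=6: → [10,12); WM=12; [10,12) fires=9
i=9 t=9 v=5: DROP (t<12-0); WM=12
i=10 t=16 v=1: → [16,18); WM=12
i=11 t=16 v=5: → [16,18); WM=13
i=12 t=16 v=6: → [16,18); WM=13
i=13 t=19 v=7: → [18,20); WM=13
i=14 t=17 v=1: → [16,18); WM=16; [14,16) fires=9
i=15 t=17 v=2: → [16,18); WM=16
i=16 t=19 v=9: → [18,20); WM=16
i=17 t=18 v=2: → [18,20); WM=16
i=18 t=20 v=2: → [20,22); WM=16
i=19 t=18 v=9: → [18,20); WM=16
i=20 t=24 v=3: → [24,26); WM=21; [16,18) fires=6 [18,20) fires=9
i=21 t=21 v=9: → [20,22); WM=21
i=22 t=25 v=2: → [24,26); WM=21
i=23 t=22 v=7: → [22,24); WM=22; [20,22) fires=9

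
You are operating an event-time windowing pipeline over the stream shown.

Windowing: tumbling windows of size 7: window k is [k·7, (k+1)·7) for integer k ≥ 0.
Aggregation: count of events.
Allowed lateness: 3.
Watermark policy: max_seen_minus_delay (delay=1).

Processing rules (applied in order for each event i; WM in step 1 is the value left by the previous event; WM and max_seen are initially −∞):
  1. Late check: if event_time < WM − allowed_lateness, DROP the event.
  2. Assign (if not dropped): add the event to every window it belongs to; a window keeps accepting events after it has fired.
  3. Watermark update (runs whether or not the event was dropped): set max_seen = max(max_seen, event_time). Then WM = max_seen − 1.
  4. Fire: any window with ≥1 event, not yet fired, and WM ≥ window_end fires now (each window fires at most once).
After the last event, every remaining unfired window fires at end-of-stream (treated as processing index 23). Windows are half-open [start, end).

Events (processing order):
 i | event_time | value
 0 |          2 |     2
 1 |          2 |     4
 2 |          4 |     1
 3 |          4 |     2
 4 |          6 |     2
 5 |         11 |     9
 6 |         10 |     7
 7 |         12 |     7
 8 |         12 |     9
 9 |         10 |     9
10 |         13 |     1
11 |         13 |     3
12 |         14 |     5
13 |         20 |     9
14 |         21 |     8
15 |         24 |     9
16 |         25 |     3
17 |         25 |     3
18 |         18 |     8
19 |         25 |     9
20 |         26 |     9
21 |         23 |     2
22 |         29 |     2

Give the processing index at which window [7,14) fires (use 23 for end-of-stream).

13

i=0 t=2 v=2: → [0,7); WM=1
i=1 t=2 v=4: → [0,7); WM=1
i=2 t=4 v=1: → [0,7); WM=3
i=3 t=4 v=2: → [0,7); WM=3
i=4 t=6 v=2: → [0,7); WM=5
i=5 t=11 v=9: → [7,14); WM=10; [0,7) fires=5
i=6 t=10 v=7: → [7,14); WM=10
i=7 t=12 v=7: → [7,14); WM=11
i=8 t=12 v=9: → [7,14); WM=11
i=9 t=10 v=9: → [7,14); WM=11
i=10 t=13 v=1: → [7,14); WM=12
i=11 t=13 v=3: → [7,14); WM=12
i=12 t=14 v=5: → [14,21); WM=13
i=13 t=20 v=9: → [14,21); WM=19; [7,14) fires=7
i=14 t=21 v=8: → [21,28); WM=20
i=15 t=24 v=9: → [21,28); WM=23; [14,21) fires=2
i=16 t=25 v=3: → [21,28); WM=24
i=17 t=25 v=3: → [21,28); WM=24
i=18 t=18 v=8: DROP (t<24-3); WM=24
i=19 t=25 v=9: → [21,28); WM=24
i=20 t=26 v=9: → [21,28); WM=25
i=21 t=23 v=2: → [21,28); WM=25
i=22 t=29 v=2: → [28,35); WM=28; [21,28) fires=7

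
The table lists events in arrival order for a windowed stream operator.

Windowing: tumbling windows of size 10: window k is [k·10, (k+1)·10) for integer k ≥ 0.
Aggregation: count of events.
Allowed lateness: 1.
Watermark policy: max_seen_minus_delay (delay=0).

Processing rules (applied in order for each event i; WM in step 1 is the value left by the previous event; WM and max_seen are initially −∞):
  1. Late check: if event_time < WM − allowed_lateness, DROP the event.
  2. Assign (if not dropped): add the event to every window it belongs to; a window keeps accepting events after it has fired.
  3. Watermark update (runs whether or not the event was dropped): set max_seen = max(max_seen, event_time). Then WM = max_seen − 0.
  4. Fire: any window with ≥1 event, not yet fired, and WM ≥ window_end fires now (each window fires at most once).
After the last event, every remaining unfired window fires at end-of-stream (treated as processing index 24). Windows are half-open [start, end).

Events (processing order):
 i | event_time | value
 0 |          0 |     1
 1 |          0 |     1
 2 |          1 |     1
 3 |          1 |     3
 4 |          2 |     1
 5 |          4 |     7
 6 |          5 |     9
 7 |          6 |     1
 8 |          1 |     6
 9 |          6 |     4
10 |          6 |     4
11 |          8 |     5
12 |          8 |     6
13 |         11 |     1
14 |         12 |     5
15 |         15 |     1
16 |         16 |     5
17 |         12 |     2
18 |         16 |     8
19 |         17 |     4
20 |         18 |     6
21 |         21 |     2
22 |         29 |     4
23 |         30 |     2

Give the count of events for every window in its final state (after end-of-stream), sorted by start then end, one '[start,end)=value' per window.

[0,10)=12 [10,20)=7 [20,30)=2 [30,40)=1

i=0 t=0 v=1: → [0,10); WM=0
i=1 t=0 v=1: → [0,10); WM=0
i=2 t=1 v=1: → [0,10); WM=1
i=3 t=1 v=3: → [0,10); WM=1
i=4 t=2 v=1: → [0,10); WM=2
i=5 t=4 v=7: → [0,10); WM=4
i=6 t=5 v=9: → [0,10); WM=5
i=7 t=6 v=1: → [0,10); WM=6
i=8 t=1 v=6: DROP (t<6-1); WM=6
i=9 t=6 v=4: → [0,10); WM=6
i=10 t=6 v=4: → [0,10); WM=6
i=11 t=8 v=5: → [0,10); WM=8
i=12 t=8 v=6: → [0,10); WM=8
i=13 t=11 v=1: → [10,20); WM=11; [0,10) fires=12
i=14 t=12 v=5: → [10,20); WM=12
i=15 t=15 v=1: → [10,20); WM=15
i=16 t=16 v=5: → [10,20); WM=16
i=17 t=12 v=2: DROP (t<16-1); WM=16
i=18 t=16 v=8: → [10,20); WM=16
i=19 t=17 v=4: → [10,20); WM=17
i=20 t=18 v=6: → [10,20); WM=18
i=21 t=21 v=2: → [20,30); WM=21; [10,20) fires=7
i=22 t=29 v=4: → [20,30); WM=29
i=23 t=30 v=2: → [30,40); WM=30; [20,30) fires=2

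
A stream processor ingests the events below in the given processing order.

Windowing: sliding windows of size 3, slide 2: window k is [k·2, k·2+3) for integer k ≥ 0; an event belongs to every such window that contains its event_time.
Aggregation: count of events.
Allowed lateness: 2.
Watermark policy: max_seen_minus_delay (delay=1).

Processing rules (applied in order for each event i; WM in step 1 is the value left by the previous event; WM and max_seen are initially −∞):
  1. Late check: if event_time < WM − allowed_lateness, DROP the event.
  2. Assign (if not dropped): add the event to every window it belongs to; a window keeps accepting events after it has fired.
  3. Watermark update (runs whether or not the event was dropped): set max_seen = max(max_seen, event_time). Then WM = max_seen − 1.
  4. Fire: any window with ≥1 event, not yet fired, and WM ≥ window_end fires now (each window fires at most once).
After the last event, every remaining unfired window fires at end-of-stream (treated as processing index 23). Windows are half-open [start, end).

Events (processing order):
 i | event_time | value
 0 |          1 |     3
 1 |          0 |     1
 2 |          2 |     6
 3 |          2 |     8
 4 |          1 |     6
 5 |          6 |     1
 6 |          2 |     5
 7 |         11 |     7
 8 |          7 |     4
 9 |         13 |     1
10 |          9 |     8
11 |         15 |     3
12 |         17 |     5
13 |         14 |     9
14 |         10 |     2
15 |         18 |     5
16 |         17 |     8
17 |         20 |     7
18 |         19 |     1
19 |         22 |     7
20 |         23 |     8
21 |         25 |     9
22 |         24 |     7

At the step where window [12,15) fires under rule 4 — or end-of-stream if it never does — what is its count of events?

i=0 t=1 v=3: → [0,3); WM=0
i=1 t=0 v=1: → [0,3); WM=0
i=2 t=2 v=6: → [2,5),[0,3); WM=1
i=3 t=2 v=8: → [2,5),[0,3); WM=1
i=4 t=1 v=6: → [0,3); WM=1
i=5 t=6 v=1: → [6,9),[4,7); WM=5; [0,3) fires=5 [2,5) fires=2
i=6 t=2 v=5: DROP (t<5-2); WM=5
i=7 t=11 v=7: → [10,13); WM=10; [4,7) fires=1 [6,9) fires=1
i=8 t=7 v=4: DROP (t<10-2); WM=10
i=9 t=13 v=1: → [12,15); WM=12
i=10 t=9 v=8: DROP (t<12-2); WM=12
i=11 t=15 v=3: → [14,17); WM=14; [10,13) fires=1
i=12 t=17 v=5: → [16,19); WM=16; [12,15) fires=1
i=13 t=14 v=9: → [14,17),[12,15); WM=16
i=14 t=10 v=2: DROP (t<16-2); WM=16
i=15 t=18 v=5: → [18,21),[16,19); WM=17; [14,17) fires=2
i=16 t=17 v=8: → [16,19); WM=17
i=17 t=20 v=7: → [20,23),[18,21); WM=19; [16,19) fires=3
i=18 t=19 v=1: → [18,21); WM=19
i=19 t=22 v=7: → [22,25),[20,23); WM=21; [18,21) fires=3
i=20 t=23 v=8: → [22,25); WM=22
i=21 t=25 v=9: → [24,27); WM=24; [20,23) fires=2
i=22 t=24 v=7: → [24,27),[22,25); WM=24

1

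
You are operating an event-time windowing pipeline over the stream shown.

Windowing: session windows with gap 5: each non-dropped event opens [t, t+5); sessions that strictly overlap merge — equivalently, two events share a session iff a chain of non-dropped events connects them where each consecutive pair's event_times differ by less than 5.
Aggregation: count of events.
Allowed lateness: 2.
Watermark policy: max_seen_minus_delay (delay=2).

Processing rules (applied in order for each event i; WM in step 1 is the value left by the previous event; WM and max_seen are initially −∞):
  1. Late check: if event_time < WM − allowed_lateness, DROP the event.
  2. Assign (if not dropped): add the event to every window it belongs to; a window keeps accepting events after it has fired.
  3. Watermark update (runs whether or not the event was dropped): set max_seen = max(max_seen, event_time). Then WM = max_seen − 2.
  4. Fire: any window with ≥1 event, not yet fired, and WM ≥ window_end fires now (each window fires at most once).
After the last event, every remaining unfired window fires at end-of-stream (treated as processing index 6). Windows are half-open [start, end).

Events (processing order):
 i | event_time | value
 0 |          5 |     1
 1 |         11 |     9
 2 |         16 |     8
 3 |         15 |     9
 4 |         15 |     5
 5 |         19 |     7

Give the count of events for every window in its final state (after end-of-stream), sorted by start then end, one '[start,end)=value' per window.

[5,10)=1 [11,24)=5

i=0 t=5 v=1: → [5,10); WM=3
i=1 t=11 v=9: → [11,16); WM=9
i=2 t=16 v=8: → [16,21); WM=14
i=3 t=15 v=9: → [11,21); WM=14
i=4 t=15 v=5: → [11,21); WM=14
i=5 t=19 v=7: → [11,24); WM=17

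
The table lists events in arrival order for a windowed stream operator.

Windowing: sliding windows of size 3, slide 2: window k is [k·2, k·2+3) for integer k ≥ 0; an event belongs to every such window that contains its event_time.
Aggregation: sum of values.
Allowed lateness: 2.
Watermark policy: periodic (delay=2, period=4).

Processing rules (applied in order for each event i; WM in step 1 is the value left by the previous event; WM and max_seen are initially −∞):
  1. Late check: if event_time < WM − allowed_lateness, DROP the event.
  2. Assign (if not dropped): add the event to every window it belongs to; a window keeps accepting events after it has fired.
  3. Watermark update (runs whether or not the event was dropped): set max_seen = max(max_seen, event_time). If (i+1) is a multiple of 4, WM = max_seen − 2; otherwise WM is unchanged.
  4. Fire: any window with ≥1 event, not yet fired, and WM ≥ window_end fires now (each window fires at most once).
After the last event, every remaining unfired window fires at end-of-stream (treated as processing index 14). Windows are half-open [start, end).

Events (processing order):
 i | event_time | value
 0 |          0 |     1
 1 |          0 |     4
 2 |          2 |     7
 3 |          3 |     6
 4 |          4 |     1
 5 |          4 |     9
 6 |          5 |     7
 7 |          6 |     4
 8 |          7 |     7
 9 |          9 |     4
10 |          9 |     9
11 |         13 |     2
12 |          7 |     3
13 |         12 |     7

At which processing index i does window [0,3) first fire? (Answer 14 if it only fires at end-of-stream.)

7

i=0 t=0 v=1: → [0,3); WM=−∞
i=1 t=0 v=4: → [0,3); WM=−∞
i=2 t=2 v=7: → [2,5),[0,3); WM=−∞
i=3 t=3 v=6: → [2,5); WM=1
i=4 t=4 v=1: → [4,7),[2,5); WM=1
i=5 t=4 v=9: → [4,7),[2,5); WM=1
i=6 t=5 v=7: → [4,7); WM=1
i=7 t=6 v=4: → [6,9),[4,7); WM=4; [0,3) fires=12
i=8 t=7 v=7: → [6,9); WM=4
i=9 t=9 v=4: → [8,11); WM=4
i=10 t=9 v=9: → [8,11); WM=4
i=11 t=13 v=2: → [12,15); WM=11; [2,5) fires=23 [4,7) fires=21 [6,9) fires=11 [8,11) fires=13
i=12 t=7 v=3: DROP (t<11-2); WM=11
i=13 t=12 v=7: → [12,15),[10,13); WM=11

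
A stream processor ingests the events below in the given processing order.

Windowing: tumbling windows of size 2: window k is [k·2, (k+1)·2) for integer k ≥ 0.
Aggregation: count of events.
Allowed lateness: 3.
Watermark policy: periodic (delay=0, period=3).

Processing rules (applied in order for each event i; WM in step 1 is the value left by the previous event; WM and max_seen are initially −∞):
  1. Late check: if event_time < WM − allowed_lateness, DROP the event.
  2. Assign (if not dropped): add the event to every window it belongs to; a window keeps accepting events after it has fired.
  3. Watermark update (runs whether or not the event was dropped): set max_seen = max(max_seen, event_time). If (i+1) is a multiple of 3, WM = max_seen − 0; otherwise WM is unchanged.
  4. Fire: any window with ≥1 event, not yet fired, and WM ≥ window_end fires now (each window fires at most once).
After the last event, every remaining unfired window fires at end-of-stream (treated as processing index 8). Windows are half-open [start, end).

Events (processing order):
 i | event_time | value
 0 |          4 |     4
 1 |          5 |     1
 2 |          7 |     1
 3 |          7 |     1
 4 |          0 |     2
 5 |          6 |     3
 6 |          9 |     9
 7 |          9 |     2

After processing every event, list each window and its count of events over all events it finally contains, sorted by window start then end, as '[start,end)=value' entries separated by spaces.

i=0 t=4 v=4: → [4,6); WM=−∞
i=1 t=5 v=1: → [4,6); WM=−∞
i=2 t=7 v=1: → [6,8); WM=7; [4,6) fires=2
i=3 t=7 v=1: → [6,8); WM=7
i=4 t=0 v=2: DROP (t<7-3); WM=7
i=5 t=6 v=3: → [6,8); WM=7
i=6 t=9 v=9: → [8,10); WM=7
i=7 t=9 v=2: → [8,10); WM=7

[4,6)=2 [6,8)=3 [8,10)=2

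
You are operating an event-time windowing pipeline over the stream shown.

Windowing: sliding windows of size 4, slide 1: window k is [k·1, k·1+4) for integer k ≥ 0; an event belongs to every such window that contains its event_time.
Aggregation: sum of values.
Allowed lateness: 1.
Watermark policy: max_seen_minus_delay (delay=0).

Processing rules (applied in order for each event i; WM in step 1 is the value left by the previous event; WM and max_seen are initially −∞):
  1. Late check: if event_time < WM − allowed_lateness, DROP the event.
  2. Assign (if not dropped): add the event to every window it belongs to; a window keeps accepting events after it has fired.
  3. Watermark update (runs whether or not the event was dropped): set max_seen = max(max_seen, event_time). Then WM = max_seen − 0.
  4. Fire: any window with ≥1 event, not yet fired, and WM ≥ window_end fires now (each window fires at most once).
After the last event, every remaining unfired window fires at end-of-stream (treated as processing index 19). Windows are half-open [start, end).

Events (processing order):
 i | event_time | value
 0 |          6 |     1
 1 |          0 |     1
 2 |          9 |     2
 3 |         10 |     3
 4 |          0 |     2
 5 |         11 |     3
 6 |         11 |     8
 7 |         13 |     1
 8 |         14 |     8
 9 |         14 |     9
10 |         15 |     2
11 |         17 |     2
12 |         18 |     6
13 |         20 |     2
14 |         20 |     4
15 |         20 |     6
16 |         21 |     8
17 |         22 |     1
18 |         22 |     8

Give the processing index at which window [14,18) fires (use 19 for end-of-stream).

i=0 t=6 v=1: → [6,10),[5,9),[4,8),[3,7); WM=6
i=1 t=0 v=1: DROP (t<6-1); WM=6
i=2 t=9 v=2: → [9,13),[8,12),[7,11),[6,10); WM=9; [3,7) fires=1 [4,8) fires=1 [5,9) fires=1
i=3 t=10 v=3: → [10,14),[9,13),[8,12),[7,11); WM=10; [6,10) fires=3
i=4 t=0 v=2: DROP (t<10-1); WM=10
i=5 t=11 v=3: → [11,15),[10,14),[9,13),[8,12); WM=11; [7,11) fires=5
i=6 t=11 v=8: → [11,15),[10,14),[9,13),[8,12); WM=11
i=7 t=13 v=1: → [13,17),[12,16),[11,15),[10,14); WM=13; [8,12) fires=16 [9,13) fires=16
i=8 t=14 v=8: → [14,18),[13,17),[12,16),[11,15); WM=14; [10,14) fires=15
i=9 t=14 v=9: → [14,18),[13,17),[12,16),[11,15); WM=14
i=10 t=15 v=2: → [15,19),[14,18),[13,17),[12,16); WM=15; [11,15) fires=29
i=11 t=17 v=2: → [17,21),[16,20),[15,19),[14,18); WM=17; [12,16) fires=20 [13,17) fires=20
i=12 t=18 v=6: → [18,22),[17,21),[16,20),[15,19); WM=18; [14,18) fires=21
i=13 t=20 v=2: → [20,24),[19,23),[18,22),[17,21); WM=20; [15,19) fires=10 [16,20) fires=8
i=14 t=20 v=4: → [20,24),[19,23),[18,22),[17,21); WM=20
i=15 t=20 v=6: → [20,24),[19,23),[18,22),[17,21); WM=20
i=16 t=21 v=8: → [21,25),[20,24),[19,23),[18,22); WM=21; [17,21) fires=20
i=17 t=22 v=1: → [22,26),[21,25),[20,24),[19,23); WM=22; [18,22) fires=26
i=18 t=22 v=8: → [22,26),[21,25),[20,24),[19,23); WM=22

12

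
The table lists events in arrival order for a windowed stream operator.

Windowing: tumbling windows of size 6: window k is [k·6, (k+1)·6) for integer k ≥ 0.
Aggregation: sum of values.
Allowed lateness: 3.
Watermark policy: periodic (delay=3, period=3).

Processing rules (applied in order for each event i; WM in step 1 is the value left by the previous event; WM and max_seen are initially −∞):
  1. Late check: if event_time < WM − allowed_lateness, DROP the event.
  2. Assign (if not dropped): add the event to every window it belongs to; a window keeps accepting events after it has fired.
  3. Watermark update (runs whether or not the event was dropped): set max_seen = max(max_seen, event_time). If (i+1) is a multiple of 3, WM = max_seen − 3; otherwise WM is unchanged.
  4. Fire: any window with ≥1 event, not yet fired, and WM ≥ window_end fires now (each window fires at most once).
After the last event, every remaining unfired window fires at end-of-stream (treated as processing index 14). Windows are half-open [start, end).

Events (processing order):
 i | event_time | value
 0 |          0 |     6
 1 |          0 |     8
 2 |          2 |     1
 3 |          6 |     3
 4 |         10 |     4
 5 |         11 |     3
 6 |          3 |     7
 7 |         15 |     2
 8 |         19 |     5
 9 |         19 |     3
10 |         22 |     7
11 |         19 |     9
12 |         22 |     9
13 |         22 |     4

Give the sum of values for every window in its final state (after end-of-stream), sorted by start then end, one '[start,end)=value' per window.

i=0 t=0 v=6: → [0,6); WM=−∞
i=1 t=0 v=8: → [0,6); WM=−∞
i=2 t=2 v=1: → [0,6); WM=-1
i=3 t=6 v=3: → [6,12); WM=-1
i=4 t=10 v=4: → [6,12); WM=-1
i=5 t=11 v=3: → [6,12); WM=8; [0,6) fires=15
i=6 t=3 v=7: DROP (t<8-3); WM=8
i=7 t=15 v=2: → [12,18); WM=8
i=8 t=19 v=5: → [18,24); WM=16; [6,12) fires=10
i=9 t=19 v=3: → [18,24); WM=16
i=10 t=22 v=7: → [18,24); WM=16
i=11 t=19 v=9: → [18,24); WM=19; [12,18) fires=2
i=12 t=22 v=9: → [18,24); WM=19
i=13 t=22 v=4: → [18,24); WM=19

[0,6)=15 [6,12)=10 [12,18)=2 [18,24)=37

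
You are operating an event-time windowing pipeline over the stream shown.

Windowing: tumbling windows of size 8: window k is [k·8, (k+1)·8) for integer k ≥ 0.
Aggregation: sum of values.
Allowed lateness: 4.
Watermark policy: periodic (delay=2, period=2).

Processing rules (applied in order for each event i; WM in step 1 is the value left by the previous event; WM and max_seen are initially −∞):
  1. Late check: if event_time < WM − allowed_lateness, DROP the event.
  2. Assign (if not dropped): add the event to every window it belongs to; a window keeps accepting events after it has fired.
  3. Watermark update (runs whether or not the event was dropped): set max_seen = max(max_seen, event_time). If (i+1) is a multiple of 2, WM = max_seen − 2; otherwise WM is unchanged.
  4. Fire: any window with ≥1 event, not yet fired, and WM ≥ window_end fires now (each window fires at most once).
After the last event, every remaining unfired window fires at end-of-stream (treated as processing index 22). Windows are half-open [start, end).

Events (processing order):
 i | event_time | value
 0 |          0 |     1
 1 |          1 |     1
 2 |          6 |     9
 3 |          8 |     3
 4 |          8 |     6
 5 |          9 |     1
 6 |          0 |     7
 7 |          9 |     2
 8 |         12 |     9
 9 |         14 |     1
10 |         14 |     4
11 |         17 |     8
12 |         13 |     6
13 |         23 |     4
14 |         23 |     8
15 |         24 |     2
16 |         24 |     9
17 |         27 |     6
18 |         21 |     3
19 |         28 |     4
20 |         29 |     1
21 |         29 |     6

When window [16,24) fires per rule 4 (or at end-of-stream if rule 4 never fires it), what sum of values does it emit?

i=0 t=0 v=1: → [0,8); WM=−∞
i=1 t=1 v=1: → [0,8); WM=-1
i=2 t=6 v=9: → [0,8); WM=-1
i=3 t=8 v=3: → [8,16); WM=6
i=4 t=8 v=6: → [8,16); WM=6
i=5 t=9 v=1: → [8,16); WM=7
i=6 t=0 v=7: DROP (t<7-4); WM=7
i=7 t=9 v=2: → [8,16); WM=7
i=8 t=12 v=9: → [8,16); WM=7
i=9 t=14 v=1: → [8,16); WM=12; [0,8) fires=11
i=10 t=14 v=4: → [8,16); WM=12
i=11 t=17 v=8: → [16,24); WM=15
i=12 t=13 v=6: → [8,16); WM=15
i=13 t=23 v=4: → [16,24); WM=21; [8,16) fires=32
i=14 t=23 v=8: → [16,24); WM=21
i=15 t=24 v=2: → [24,32); WM=22
i=16 t=24 v=9: → [24,32); WM=22
i=17 t=27 v=6: → [24,32); WM=25; [16,24) fires=20
i=18 t=21 v=3: → [16,24); WM=25
i=19 t=28 v=4: → [24,32); WM=26
i=20 t=29 v=1: → [24,32); WM=26
i=21 t=29 v=6: → [24,32); WM=27

20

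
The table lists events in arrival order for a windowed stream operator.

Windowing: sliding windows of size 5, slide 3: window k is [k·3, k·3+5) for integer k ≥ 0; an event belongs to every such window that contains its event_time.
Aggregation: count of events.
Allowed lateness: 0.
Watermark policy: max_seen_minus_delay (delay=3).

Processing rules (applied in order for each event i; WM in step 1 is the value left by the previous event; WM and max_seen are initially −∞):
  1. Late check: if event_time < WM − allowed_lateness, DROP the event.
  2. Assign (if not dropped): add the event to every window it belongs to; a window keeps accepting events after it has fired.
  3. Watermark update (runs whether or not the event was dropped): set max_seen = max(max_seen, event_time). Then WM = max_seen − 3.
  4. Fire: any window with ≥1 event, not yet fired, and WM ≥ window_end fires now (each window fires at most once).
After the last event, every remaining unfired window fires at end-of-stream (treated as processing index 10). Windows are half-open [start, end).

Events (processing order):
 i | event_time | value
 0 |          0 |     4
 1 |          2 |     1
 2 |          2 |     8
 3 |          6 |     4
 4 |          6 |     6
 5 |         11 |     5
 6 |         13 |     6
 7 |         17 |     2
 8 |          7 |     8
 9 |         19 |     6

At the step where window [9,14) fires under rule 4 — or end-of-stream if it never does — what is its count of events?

i=0 t=0 v=4: → [0,5); WM=-3
i=1 t=2 v=1: → [0,5); WM=-1
i=2 t=2 v=8: → [0,5); WM=-1
i=3 t=6 v=4: → [6,11),[3,8); WM=3
i=4 t=6 v=6: → [6,11),[3,8); WM=3
i=5 t=11 v=5: → [9,14); WM=8; [0,5) fires=3 [3,8) fires=2
i=6 t=13 v=6: → [12,17),[9,14); WM=10
i=7 t=17 v=2: → [15,20); WM=14; [6,11) fires=2 [9,14) fires=2
i=8 t=7 v=8: DROP (t<14-0); WM=14
i=9 t=19 v=6: → [18,23),[15,20); WM=16

2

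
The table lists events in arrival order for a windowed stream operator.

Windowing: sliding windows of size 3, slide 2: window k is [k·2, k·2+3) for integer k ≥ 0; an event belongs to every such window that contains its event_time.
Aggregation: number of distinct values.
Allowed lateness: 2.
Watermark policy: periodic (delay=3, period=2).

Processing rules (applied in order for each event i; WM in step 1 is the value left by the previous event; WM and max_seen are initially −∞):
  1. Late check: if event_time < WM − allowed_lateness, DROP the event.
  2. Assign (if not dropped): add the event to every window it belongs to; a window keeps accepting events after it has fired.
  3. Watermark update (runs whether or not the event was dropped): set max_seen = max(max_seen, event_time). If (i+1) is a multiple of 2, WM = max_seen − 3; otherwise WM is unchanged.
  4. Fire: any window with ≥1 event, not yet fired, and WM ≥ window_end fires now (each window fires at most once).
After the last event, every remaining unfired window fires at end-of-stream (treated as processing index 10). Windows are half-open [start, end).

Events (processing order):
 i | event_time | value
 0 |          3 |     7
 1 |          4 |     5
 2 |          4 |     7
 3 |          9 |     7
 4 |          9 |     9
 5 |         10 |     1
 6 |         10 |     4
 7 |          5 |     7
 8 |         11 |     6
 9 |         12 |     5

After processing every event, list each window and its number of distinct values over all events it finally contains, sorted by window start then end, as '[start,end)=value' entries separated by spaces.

[2,5)=2 [4,7)=2 [8,11)=4 [10,13)=4 [12,15)=1

i=0 t=3 v=7: → [2,5); WM=−∞
i=1 t=4 v=5: → [4,7),[2,5); WM=1
i=2 t=4 v=7: → [4,7),[2,5); WM=1
i=3 t=9 v=7: → [8,11); WM=6; [2,5) fires=2
i=4 t=9 v=9: → [8,11); WM=6
i=5 t=10 v=1: → [10,13),[8,11); WM=7; [4,7) fires=2
i=6 t=10 v=4: → [10,13),[8,11); WM=7
i=7 t=5 v=7: → [4,7); WM=7
i=8 t=11 v=6: → [10,13); WM=7
i=9 t=12 v=5: → [12,15),[10,13); WM=9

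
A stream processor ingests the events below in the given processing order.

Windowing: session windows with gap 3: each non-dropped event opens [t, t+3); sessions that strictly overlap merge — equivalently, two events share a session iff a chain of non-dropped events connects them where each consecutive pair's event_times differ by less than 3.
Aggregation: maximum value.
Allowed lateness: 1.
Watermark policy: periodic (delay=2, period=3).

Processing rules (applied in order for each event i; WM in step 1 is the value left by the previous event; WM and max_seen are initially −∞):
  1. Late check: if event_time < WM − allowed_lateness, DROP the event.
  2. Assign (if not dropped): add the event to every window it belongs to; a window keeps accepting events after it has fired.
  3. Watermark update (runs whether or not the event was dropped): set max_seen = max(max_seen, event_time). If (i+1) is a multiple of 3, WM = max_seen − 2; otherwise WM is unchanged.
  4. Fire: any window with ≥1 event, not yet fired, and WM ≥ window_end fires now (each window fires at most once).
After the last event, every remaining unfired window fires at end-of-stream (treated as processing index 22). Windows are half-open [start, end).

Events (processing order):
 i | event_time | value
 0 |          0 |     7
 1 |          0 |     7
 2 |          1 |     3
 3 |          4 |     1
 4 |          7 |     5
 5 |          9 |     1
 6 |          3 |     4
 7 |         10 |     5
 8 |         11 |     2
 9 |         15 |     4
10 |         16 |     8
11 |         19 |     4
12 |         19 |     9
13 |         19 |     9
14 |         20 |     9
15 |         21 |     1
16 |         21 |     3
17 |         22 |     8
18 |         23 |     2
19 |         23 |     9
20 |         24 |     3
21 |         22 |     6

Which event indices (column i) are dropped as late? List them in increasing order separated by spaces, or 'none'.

6

i=0 t=0 v=7: → [0,3); WM=−∞
i=1 t=0 v=7: → [0,3); WM=−∞
i=2 t=1 v=3: → [0,4); WM=-1
i=3 t=4 v=1: → [4,7); WM=-1
i=4 t=7 v=5: → [7,10); WM=-1
i=5 t=9 v=1: → [7,12); WM=7
i=6 t=3 v=4: DROP (t<7-1); WM=7
i=7 t=10 v=5: → [7,13); WM=7
i=8 t=11 v=2: → [7,14); WM=9
i=9 t=15 v=4: → [15,18); WM=9
i=10 t=16 v=8: → [15,19); WM=9
i=11 t=19 v=4: → [19,22); WM=17
i=12 t=19 v=9: → [19,22); WM=17
i=13 t=19 v=9: → [19,22); WM=17
i=14 t=20 v=9: → [19,23); WM=18
i=15 t=21 v=1: → [19,24); WM=18
i=16 t=21 v=3: → [19,24); WM=18
i=17 t=22 v=8: → [19,25); WM=20
i=18 t=23 v=2: → [19,26); WM=20
i=19 t=23 v=9: → [19,26); WM=20
i=20 t=24 v=3: → [19,27); WM=22
i=21 t=22 v=6: → [19,27); WM=22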